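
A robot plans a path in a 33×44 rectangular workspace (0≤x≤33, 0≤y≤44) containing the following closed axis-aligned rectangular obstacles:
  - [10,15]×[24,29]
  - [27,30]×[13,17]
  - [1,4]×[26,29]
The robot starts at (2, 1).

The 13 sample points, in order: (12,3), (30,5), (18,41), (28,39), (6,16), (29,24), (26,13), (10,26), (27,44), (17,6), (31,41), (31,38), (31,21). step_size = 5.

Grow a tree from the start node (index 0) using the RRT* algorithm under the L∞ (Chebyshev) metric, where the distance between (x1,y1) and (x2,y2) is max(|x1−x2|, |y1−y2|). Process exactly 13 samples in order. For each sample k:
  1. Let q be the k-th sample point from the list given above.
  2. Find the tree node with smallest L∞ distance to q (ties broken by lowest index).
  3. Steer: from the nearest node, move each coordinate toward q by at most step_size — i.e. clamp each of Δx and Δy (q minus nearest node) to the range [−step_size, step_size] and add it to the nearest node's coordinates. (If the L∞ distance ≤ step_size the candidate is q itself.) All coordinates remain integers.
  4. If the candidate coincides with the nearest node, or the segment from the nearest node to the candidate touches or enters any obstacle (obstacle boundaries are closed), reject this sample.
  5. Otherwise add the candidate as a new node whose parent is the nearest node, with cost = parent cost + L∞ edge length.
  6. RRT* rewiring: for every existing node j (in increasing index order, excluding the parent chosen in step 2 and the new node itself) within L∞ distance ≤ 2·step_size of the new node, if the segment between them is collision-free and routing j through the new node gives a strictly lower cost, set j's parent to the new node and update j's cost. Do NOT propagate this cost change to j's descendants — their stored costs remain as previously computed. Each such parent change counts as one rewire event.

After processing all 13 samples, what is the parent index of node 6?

Parent of node 6: 4

1. q=(12,3) nearest=0 d=10 new=(7,3) → add node 1 parent=0 cost=5
2. q=(30,5) nearest=1 d=23 new=(12,5) → add node 2 parent=1 cost=10
3. q=(18,41) nearest=2 d=36 new=(17,10) → add node 3 parent=2 cost=15
4. q=(28,39) nearest=3 d=29 new=(22,15) → add node 4 parent=3 cost=20
5. q=(6,16) nearest=2 d=11 new=(7,10) → add node 5 parent=2 cost=15
6. q=(29,24) nearest=4 d=9 new=(27,20) → add node 6 parent=4 cost=25
7. q=(26,13) nearest=4 d=4 new=(26,13) → add node 7 parent=4 cost=24
8. q=(10,26) nearest=4 d=12 new=(17,20) → add node 8 parent=4 cost=25
9. q=(27,44) nearest=6 d=24 new=(27,25) → add node 9 parent=6 cost=30
10. q=(17,6) nearest=3 d=4 new=(17,6) → add node 10 parent=3 cost=19
11. q=(31,41) nearest=9 d=16 new=(31,30) → add node 11 parent=9 cost=35
12. q=(31,38) nearest=11 d=8 new=(31,35) → add node 12 parent=11 cost=40
13. q=(31,21) nearest=6 d=4 new=(31,21) → add node 13 parent=6 cost=29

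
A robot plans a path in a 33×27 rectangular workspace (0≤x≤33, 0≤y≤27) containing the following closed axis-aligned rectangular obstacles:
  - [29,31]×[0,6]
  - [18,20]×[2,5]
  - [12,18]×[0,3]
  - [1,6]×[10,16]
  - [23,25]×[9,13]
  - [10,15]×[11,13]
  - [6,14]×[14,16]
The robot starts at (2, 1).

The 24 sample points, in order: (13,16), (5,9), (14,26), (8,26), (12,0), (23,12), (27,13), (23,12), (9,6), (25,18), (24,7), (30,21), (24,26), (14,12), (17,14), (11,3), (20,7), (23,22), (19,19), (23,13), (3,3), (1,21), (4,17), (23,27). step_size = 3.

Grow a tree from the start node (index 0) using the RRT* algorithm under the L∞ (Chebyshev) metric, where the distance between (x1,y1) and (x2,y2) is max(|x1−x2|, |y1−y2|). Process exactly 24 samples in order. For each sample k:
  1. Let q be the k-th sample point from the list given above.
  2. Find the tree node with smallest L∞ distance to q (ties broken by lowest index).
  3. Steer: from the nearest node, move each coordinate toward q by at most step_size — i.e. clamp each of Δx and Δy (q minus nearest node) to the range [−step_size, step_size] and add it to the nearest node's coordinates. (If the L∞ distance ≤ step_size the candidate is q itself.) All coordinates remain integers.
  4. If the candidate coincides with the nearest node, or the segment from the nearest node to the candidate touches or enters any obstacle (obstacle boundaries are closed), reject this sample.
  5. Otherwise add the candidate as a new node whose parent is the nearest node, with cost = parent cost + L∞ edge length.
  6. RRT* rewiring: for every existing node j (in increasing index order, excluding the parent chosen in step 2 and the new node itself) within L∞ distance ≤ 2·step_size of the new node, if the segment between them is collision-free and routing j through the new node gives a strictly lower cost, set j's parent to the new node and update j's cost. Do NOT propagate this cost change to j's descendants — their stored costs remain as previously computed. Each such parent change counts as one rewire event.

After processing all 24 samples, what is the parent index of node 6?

1. q=(13,16) nearest=0 d=15 new=(5,4) → add node 1 parent=0 cost=3
2. q=(5,9) nearest=1 d=5 new=(5,7) → add node 2 parent=1 cost=6
3. q=(14,26) nearest=2 d=19 new=(8,10) → add node 3 parent=2 cost=9
4. q=(8,26) nearest=3 d=16 new=(8,13) → add node 4 parent=3 cost=12
5. q=(12,0) nearest=1 d=7 new=(8,1) → add node 5 parent=1 cost=6
6. q=(23,12) nearest=3 d=15 new=(11,12) → blocked by [10,15]×[11,13], reject
7. q=(27,13) nearest=3 d=19 new=(11,13) → blocked by [10,15]×[11,13], reject
8. q=(23,12) nearest=3 d=15 new=(11,12) → blocked by [10,15]×[11,13], reject
9. q=(9,6) nearest=1 d=4 new=(8,6) → add node 6 parent=1 cost=6
10. q=(25,18) nearest=3 d=17 new=(11,13) → blocked by [10,15]×[11,13], reject
11. q=(24,7) nearest=3 d=16 new=(11,7) → add node 7 parent=3 cost=12
12. q=(30,21) nearest=7 d=19 new=(14,10) → add node 8 parent=7 cost=15
13. q=(24,26) nearest=3 d=16 new=(11,13) → blocked by [10,15]×[11,13], reject
14. q=(14,12) nearest=8 d=2 new=(14,12) → blocked by [10,15]×[11,13], reject
15. q=(17,14) nearest=8 d=4 new=(17,13) → blocked by [10,15]×[11,13], reject
16. q=(11,3) nearest=5 d=3 new=(11,3) → add node 9 parent=5 cost=9
17. q=(20,7) nearest=8 d=6 new=(17,7) → add node 10 parent=8 cost=18
18. q=(23,22) nearest=8 d=12 new=(17,13) → blocked by [10,15]×[11,13], reject
19. q=(19,19) nearest=8 d=9 new=(17,13) → blocked by [10,15]×[11,13], reject
20. q=(23,13) nearest=10 d=6 new=(20,10) → add node 11 parent=10 cost=21
21. q=(3,3) nearest=0 d=2 new=(3,3) → add node 12 parent=0 cost=2
22. q=(1,21) nearest=4 d=8 new=(5,16) → blocked by [1,6]×[10,16], reject
23. q=(4,17) nearest=4 d=4 new=(5,16) → blocked by [1,6]×[10,16], reject
24. q=(23,27) nearest=4 d=15 new=(11,16) → blocked by [6,14]×[14,16], reject

Parent of node 6: 1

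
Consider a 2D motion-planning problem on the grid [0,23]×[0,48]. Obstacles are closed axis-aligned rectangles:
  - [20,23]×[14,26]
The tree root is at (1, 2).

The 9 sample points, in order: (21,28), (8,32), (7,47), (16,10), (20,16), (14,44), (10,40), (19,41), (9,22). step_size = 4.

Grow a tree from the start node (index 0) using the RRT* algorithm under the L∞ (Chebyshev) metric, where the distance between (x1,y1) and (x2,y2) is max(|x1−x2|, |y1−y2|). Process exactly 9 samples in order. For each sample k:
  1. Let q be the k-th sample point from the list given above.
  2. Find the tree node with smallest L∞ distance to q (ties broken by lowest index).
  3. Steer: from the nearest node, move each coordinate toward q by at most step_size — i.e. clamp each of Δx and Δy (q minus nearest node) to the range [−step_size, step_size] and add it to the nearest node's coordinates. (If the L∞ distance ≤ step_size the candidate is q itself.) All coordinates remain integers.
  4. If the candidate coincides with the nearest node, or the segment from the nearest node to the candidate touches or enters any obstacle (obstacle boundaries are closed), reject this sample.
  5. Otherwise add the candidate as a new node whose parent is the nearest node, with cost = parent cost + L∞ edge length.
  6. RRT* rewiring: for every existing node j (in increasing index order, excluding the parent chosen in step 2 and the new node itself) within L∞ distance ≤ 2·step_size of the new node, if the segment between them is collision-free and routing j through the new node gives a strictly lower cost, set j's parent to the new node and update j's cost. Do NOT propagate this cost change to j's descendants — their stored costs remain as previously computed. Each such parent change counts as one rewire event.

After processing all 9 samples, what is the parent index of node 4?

Parent of node 4: 2

1. q=(21,28) nearest=0 d=26 new=(5,6) → add node 1 parent=0 cost=4
2. q=(8,32) nearest=1 d=26 new=(8,10) → add node 2 parent=1 cost=8
3. q=(7,47) nearest=2 d=37 new=(7,14) → add node 3 parent=2 cost=12
4. q=(16,10) nearest=2 d=8 new=(12,10) → add node 4 parent=2 cost=12
5. q=(20,16) nearest=4 d=8 new=(16,14) → add node 5 parent=4 cost=16
6. q=(14,44) nearest=3 d=30 new=(11,18) → add node 6 parent=3 cost=16
7. q=(10,40) nearest=6 d=22 new=(10,22) → add node 7 parent=6 cost=20
8. q=(19,41) nearest=7 d=19 new=(14,26) → add node 8 parent=7 cost=24
9. q=(9,22) nearest=7 d=1 new=(9,22) → add node 9 parent=7 cost=21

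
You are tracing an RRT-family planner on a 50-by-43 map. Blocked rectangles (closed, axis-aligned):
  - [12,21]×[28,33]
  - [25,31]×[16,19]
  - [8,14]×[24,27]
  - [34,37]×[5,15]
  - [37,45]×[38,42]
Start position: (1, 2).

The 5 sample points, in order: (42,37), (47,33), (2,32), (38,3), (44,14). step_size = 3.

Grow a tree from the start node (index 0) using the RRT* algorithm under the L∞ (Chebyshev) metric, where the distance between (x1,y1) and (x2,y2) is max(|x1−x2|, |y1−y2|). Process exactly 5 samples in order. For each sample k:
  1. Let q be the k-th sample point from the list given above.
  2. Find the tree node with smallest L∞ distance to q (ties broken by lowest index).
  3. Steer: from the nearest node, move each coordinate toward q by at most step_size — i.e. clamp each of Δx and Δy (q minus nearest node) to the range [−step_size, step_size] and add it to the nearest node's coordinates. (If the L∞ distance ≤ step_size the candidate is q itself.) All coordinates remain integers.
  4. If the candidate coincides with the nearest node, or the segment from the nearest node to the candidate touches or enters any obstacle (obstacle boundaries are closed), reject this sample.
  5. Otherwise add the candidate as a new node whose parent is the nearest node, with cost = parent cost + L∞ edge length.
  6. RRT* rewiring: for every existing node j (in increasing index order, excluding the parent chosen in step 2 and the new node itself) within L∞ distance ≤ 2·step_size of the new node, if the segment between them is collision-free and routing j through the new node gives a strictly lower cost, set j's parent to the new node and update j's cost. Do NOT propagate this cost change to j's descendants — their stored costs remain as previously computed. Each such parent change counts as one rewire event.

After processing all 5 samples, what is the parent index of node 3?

1. q=(42,37) nearest=0 d=41 new=(4,5) → add node 1 parent=0 cost=3
2. q=(47,33) nearest=1 d=43 new=(7,8) → add node 2 parent=1 cost=6
3. q=(2,32) nearest=2 d=24 new=(4,11) → add node 3 parent=2 cost=9
4. q=(38,3) nearest=2 d=31 new=(10,5) → add node 4 parent=2 cost=9
5. q=(44,14) nearest=4 d=34 new=(13,8) → add node 5 parent=4 cost=12

Parent of node 3: 2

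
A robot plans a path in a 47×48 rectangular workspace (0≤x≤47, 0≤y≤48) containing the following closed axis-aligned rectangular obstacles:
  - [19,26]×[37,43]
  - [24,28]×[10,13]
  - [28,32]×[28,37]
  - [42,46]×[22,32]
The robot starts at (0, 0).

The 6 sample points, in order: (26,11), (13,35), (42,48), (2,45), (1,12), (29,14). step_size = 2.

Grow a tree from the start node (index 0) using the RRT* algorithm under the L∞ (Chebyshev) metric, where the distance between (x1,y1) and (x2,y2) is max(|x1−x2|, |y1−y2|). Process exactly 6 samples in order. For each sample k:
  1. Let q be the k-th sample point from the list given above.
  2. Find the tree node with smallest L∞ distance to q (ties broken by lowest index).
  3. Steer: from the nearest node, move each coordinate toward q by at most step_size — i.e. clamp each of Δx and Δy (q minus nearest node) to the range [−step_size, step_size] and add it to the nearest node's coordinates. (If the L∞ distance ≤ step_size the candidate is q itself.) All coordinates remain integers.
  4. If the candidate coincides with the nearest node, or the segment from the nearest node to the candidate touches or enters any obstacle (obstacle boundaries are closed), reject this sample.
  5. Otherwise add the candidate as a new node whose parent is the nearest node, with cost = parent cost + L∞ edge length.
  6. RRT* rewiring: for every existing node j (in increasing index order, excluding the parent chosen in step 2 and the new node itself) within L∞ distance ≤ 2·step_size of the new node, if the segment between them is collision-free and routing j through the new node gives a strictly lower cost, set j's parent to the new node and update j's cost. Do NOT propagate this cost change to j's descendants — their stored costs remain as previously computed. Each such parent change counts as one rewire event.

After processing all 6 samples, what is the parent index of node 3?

1. q=(26,11) nearest=0 d=26 new=(2,2) → add node 1 parent=0 cost=2
2. q=(13,35) nearest=1 d=33 new=(4,4) → add node 2 parent=1 cost=4
3. q=(42,48) nearest=2 d=44 new=(6,6) → add node 3 parent=2 cost=6
4. q=(2,45) nearest=3 d=39 new=(4,8) → add node 4 parent=3 cost=8
5. q=(1,12) nearest=4 d=4 new=(2,10) → add node 5 parent=4 cost=10
6. q=(29,14) nearest=3 d=23 new=(8,8) → add node 6 parent=3 cost=8

Parent of node 3: 2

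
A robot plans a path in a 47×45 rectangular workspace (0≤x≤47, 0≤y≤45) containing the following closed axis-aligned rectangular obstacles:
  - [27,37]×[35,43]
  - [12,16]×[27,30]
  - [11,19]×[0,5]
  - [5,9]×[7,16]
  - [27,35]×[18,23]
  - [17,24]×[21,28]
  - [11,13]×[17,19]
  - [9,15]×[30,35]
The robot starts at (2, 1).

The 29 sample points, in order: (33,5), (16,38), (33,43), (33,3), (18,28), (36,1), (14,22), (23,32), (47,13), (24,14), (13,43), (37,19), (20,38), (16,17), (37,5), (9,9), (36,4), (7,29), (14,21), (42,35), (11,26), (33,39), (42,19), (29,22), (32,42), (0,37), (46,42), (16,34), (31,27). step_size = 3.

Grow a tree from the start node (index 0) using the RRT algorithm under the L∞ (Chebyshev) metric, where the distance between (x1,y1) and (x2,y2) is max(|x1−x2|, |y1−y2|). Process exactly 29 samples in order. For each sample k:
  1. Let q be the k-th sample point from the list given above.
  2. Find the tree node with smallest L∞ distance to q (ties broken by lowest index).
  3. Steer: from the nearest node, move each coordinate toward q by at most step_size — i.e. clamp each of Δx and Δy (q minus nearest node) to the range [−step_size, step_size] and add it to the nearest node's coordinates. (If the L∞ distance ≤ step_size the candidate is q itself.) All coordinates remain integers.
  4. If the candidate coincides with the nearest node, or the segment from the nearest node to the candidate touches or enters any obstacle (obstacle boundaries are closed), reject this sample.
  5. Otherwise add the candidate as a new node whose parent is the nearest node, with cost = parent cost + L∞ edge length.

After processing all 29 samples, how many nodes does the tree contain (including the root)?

1. q=(33,5) nearest=0 d=31 new=(5,4) → add node 1 parent=0 cost=3
2. q=(16,38) nearest=1 d=34 new=(8,7) → blocked by [5,9]×[7,16], reject
3. q=(33,43) nearest=1 d=39 new=(8,7) → blocked by [5,9]×[7,16], reject
4. q=(33,3) nearest=1 d=28 new=(8,3) → add node 2 parent=1 cost=6
5. q=(18,28) nearest=1 d=24 new=(8,7) → blocked by [5,9]×[7,16], reject
6. q=(36,1) nearest=2 d=28 new=(11,1) → blocked by [11,19]×[0,5], reject
7. q=(14,22) nearest=1 d=18 new=(8,7) → blocked by [5,9]×[7,16], reject
8. q=(23,32) nearest=1 d=28 new=(8,7) → blocked by [5,9]×[7,16], reject
9. q=(47,13) nearest=2 d=39 new=(11,6) → add node 3 parent=2 cost=9
10. q=(24,14) nearest=3 d=13 new=(14,9) → add node 4 parent=3 cost=12
11. q=(13,43) nearest=4 d=34 new=(13,12) → add node 5 parent=4 cost=15
12. q=(37,19) nearest=4 d=23 new=(17,12) → add node 6 parent=4 cost=15
13. q=(20,38) nearest=5 d=26 new=(16,15) → add node 7 parent=5 cost=18
14. q=(16,17) nearest=7 d=2 new=(16,17) → add node 8 parent=7 cost=20
15. q=(37,5) nearest=6 d=20 new=(20,9) → add node 9 parent=6 cost=18
16. q=(9,9) nearest=3 d=3 new=(9,9) → blocked by [5,9]×[7,16], reject
17. q=(36,4) nearest=9 d=16 new=(23,6) → add node 10 parent=9 cost=21
18. q=(7,29) nearest=8 d=12 new=(13,20) → add node 11 parent=8 cost=23
19. q=(14,21) nearest=11 d=1 new=(14,21) → add node 12 parent=11 cost=24
20. q=(42,35) nearest=6 d=25 new=(20,15) → add node 13 parent=6 cost=18
21. q=(11,26) nearest=12 d=5 new=(11,24) → add node 14 parent=12 cost=27
22. q=(33,39) nearest=12 d=19 new=(17,24) → blocked by [17,24]×[21,28], reject
23. q=(42,19) nearest=10 d=19 new=(26,9) → add node 15 parent=10 cost=24
24. q=(29,22) nearest=13 d=9 new=(23,18) → add node 16 parent=13 cost=21
25. q=(32,42) nearest=12 d=21 new=(17,24) → blocked by [17,24]×[21,28], reject
26. q=(0,37) nearest=14 d=13 new=(8,27) → add node 17 parent=14 cost=30
27. q=(46,42) nearest=16 d=24 new=(26,21) → add node 18 parent=16 cost=24
28. q=(16,34) nearest=17 d=8 new=(11,30) → blocked by [9,15]×[30,35], reject
29. q=(31,27) nearest=18 d=6 new=(29,24) → blocked by [27,35]×[18,23], reject

Node count: 19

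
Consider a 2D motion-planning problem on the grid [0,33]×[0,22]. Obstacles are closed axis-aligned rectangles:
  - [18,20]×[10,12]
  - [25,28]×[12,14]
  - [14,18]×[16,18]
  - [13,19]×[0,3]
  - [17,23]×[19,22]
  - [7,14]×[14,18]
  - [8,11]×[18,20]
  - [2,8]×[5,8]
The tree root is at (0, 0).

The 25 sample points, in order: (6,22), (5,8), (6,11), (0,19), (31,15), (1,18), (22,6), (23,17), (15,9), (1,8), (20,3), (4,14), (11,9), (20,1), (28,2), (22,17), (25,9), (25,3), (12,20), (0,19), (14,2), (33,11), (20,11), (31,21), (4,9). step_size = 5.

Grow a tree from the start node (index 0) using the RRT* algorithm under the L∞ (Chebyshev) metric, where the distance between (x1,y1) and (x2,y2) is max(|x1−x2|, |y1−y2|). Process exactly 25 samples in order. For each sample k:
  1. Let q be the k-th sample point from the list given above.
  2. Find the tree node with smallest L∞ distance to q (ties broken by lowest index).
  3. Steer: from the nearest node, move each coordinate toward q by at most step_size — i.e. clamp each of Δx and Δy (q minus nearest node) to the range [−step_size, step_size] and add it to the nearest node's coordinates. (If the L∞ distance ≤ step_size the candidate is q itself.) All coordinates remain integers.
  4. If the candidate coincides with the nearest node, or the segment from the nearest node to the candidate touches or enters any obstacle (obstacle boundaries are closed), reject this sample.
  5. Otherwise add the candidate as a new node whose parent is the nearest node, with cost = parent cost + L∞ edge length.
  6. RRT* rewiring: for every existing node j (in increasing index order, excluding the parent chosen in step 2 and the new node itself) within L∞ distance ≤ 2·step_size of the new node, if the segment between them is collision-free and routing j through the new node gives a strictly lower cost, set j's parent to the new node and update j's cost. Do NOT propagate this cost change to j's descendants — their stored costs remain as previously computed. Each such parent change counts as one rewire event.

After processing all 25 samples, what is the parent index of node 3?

1. q=(6,22) nearest=0 d=22 new=(5,5) → blocked by [2,8]×[5,8], reject
2. q=(5,8) nearest=0 d=8 new=(5,5) → blocked by [2,8]×[5,8], reject
3. q=(6,11) nearest=0 d=11 new=(5,5) → blocked by [2,8]×[5,8], reject
4. q=(0,19) nearest=0 d=19 new=(0,5) → add node 1 parent=0 cost=5
5. q=(31,15) nearest=0 d=31 new=(5,5) → blocked by [2,8]×[5,8], reject
6. q=(1,18) nearest=1 d=13 new=(1,10) → add node 2 parent=1 cost=10
7. q=(22,6) nearest=2 d=21 new=(6,6) → blocked by [2,8]×[5,8], reject
8. q=(23,17) nearest=2 d=22 new=(6,15) → add node 3 parent=2 cost=15
9. q=(15,9) nearest=3 d=9 new=(11,10) → blocked by [7,14]×[14,18], reject
10. q=(1,8) nearest=2 d=2 new=(1,8) → add node 4 parent=2 cost=12
11. q=(20,3) nearest=3 d=14 new=(11,10) → blocked by [7,14]×[14,18], reject
12. q=(4,14) nearest=3 d=2 new=(4,14) → add node 5 parent=3 cost=17
13. q=(11,9) nearest=3 d=6 new=(11,10) → blocked by [7,14]×[14,18], reject
14. q=(20,1) nearest=3 d=14 new=(11,10) → blocked by [7,14]×[14,18], reject
15. q=(28,2) nearest=3 d=22 new=(11,10) → blocked by [7,14]×[14,18], reject
16. q=(22,17) nearest=3 d=16 new=(11,17) → blocked by [7,14]×[14,18], reject
17. q=(25,9) nearest=3 d=19 new=(11,10) → blocked by [7,14]×[14,18], reject
18. q=(25,3) nearest=3 d=19 new=(11,10) → blocked by [7,14]×[14,18], reject
19. q=(12,20) nearest=3 d=6 new=(11,20) → blocked by [7,14]×[14,18], reject
20. q=(0,19) nearest=5 d=5 new=(0,19) → add node 6 parent=5 cost=22
21. q=(14,2) nearest=5 d=12 new=(9,9) → add node 7 parent=5 cost=22
22. q=(33,11) nearest=7 d=24 new=(14,11) → add node 8 parent=7 cost=27
23. q=(20,11) nearest=8 d=6 new=(19,11) → blocked by [18,20]×[10,12], reject
24. q=(31,21) nearest=8 d=17 new=(19,16) → add node 9 parent=8 cost=32
25. q=(4,9) nearest=2 d=3 new=(4,9) → add node 10 parent=2 cost=13; rewire 7→10 (18<22); rewire 8→10 (23<27)

Parent of node 3: 2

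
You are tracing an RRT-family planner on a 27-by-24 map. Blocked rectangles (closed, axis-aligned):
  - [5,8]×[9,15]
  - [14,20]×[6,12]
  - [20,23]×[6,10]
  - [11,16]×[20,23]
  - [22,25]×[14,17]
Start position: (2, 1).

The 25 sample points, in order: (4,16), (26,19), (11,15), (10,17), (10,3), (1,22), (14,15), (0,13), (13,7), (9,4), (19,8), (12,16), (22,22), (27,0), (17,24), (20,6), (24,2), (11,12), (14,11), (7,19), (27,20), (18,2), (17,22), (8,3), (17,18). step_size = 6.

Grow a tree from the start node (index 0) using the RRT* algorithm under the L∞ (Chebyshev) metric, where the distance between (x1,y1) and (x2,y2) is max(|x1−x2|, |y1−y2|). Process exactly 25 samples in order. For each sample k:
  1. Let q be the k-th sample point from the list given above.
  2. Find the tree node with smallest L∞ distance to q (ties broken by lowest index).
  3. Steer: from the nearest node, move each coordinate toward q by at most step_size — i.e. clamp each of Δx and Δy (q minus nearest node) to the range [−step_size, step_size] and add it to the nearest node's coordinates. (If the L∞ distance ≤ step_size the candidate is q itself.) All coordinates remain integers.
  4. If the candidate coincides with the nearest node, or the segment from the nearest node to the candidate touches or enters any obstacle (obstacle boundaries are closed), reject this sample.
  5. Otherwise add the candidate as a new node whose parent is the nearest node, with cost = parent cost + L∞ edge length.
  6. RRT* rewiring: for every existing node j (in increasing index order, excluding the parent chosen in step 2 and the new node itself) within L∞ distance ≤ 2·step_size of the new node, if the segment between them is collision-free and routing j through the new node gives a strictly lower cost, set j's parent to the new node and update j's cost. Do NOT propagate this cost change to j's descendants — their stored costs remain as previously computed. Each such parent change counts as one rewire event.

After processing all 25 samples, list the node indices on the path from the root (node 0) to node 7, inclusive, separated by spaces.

Path: 0 1 3 7

1. q=(4,16) nearest=0 d=15 new=(4,7) → add node 1 parent=0 cost=6
2. q=(26,19) nearest=1 d=22 new=(10,13) → blocked by [5,8]×[9,15], reject
3. q=(11,15) nearest=1 d=8 new=(10,13) → blocked by [5,8]×[9,15], reject
4. q=(10,17) nearest=1 d=10 new=(10,13) → blocked by [5,8]×[9,15], reject
5. q=(10,3) nearest=1 d=6 new=(10,3) → add node 2 parent=1 cost=12
6. q=(1,22) nearest=1 d=15 new=(1,13) → add node 3 parent=1 cost=12
7. q=(14,15) nearest=1 d=10 new=(10,13) → blocked by [5,8]×[9,15], reject
8. q=(0,13) nearest=3 d=1 new=(0,13) → add node 4 parent=3 cost=13
9. q=(13,7) nearest=2 d=4 new=(13,7) → add node 5 parent=2 cost=16
10. q=(9,4) nearest=2 d=1 new=(9,4) → add node 6 parent=2 cost=13
11. q=(19,8) nearest=5 d=6 new=(19,8) → blocked by [14,20]×[6,12], reject
12. q=(12,16) nearest=1 d=9 new=(10,13) → blocked by [5,8]×[9,15], reject
13. q=(22,22) nearest=5 d=15 new=(19,13) → blocked by [14,20]×[6,12], reject
14. q=(27,0) nearest=5 d=14 new=(19,1) → blocked by [14,20]×[6,12], reject
15. q=(17,24) nearest=3 d=16 new=(7,19) → add node 7 parent=3 cost=18
16. q=(20,6) nearest=5 d=7 new=(19,6) → blocked by [14,20]×[6,12], reject
17. q=(24,2) nearest=5 d=11 new=(19,2) → blocked by [14,20]×[6,12], reject
18. q=(11,12) nearest=5 d=5 new=(11,12) → add node 8 parent=5 cost=21
19. q=(14,11) nearest=8 d=3 new=(14,11) → blocked by [14,20]×[6,12], reject
20. q=(7,19) nearest=7 d=0 → coincident, reject
21. q=(27,20) nearest=5 d=14 new=(19,13) → blocked by [14,20]×[6,12], reject
22. q=(18,2) nearest=5 d=5 new=(18,2) → blocked by [14,20]×[6,12], reject
23. q=(17,22) nearest=7 d=10 new=(13,22) → blocked by [11,16]×[20,23], reject
24. q=(8,3) nearest=6 d=1 new=(8,3) → add node 9 parent=6 cost=14
25. q=(17,18) nearest=8 d=6 new=(17,18) → add node 10 parent=8 cost=27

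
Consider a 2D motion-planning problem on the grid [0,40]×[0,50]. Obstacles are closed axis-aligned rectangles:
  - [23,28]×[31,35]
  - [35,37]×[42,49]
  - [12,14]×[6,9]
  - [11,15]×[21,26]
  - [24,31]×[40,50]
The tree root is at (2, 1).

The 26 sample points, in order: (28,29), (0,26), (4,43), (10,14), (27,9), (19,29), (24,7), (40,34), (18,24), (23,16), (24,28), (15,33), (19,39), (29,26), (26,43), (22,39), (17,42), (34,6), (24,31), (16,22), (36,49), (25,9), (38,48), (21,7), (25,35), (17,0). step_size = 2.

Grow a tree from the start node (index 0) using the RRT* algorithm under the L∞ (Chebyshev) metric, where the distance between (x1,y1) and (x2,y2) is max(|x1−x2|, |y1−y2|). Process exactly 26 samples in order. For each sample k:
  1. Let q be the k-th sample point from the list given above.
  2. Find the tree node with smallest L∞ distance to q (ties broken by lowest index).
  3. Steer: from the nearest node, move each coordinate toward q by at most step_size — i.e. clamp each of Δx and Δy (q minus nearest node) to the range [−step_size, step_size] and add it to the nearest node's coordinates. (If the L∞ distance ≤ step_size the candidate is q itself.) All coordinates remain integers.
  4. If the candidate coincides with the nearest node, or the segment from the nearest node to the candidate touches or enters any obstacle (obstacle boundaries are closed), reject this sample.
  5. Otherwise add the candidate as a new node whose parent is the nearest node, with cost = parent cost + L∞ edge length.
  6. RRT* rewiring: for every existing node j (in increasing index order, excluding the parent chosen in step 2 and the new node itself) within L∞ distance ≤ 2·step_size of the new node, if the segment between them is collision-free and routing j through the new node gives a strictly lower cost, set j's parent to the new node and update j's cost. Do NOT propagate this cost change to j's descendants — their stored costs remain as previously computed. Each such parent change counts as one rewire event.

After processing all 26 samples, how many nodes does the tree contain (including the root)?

1. q=(28,29) nearest=0 d=28 new=(4,3) → add node 1 parent=0 cost=2
2. q=(0,26) nearest=1 d=23 new=(2,5) → add node 2 parent=1 cost=4
3. q=(4,43) nearest=2 d=38 new=(4,7) → add node 3 parent=2 cost=6
4. q=(10,14) nearest=3 d=7 new=(6,9) → add node 4 parent=3 cost=8
5. q=(27,9) nearest=4 d=21 new=(8,9) → add node 5 parent=4 cost=10
6. q=(19,29) nearest=4 d=20 new=(8,11) → add node 6 parent=4 cost=10
7. q=(24,7) nearest=5 d=16 new=(10,7) → add node 7 parent=5 cost=12
8. q=(40,34) nearest=7 d=30 new=(12,9) → blocked by [12,14]×[6,9], reject
9. q=(18,24) nearest=6 d=13 new=(10,13) → add node 8 parent=6 cost=12
10. q=(23,16) nearest=7 d=13 new=(12,9) → blocked by [12,14]×[6,9], reject
11. q=(24,28) nearest=8 d=15 new=(12,15) → add node 9 parent=8 cost=14
12. q=(15,33) nearest=9 d=18 new=(14,17) → add node 10 parent=9 cost=16
13. q=(19,39) nearest=10 d=22 new=(16,19) → add node 11 parent=10 cost=18
14. q=(29,26) nearest=11 d=13 new=(18,21) → add node 12 parent=11 cost=20
15. q=(26,43) nearest=12 d=22 new=(20,23) → add node 13 parent=12 cost=22
16. q=(22,39) nearest=13 d=16 new=(22,25) → add node 14 parent=13 cost=24
17. q=(17,42) nearest=14 d=17 new=(20,27) → add node 15 parent=14 cost=26
18. q=(34,6) nearest=12 d=16 new=(20,19) → add node 16 parent=12 cost=22
19. q=(24,31) nearest=15 d=4 new=(22,29) → add node 17 parent=15 cost=28
20. q=(16,22) nearest=12 d=2 new=(16,22) → add node 18 parent=12 cost=22
21. q=(36,49) nearest=17 d=20 new=(24,31) → blocked by [23,28]×[31,35], reject
22. q=(25,9) nearest=11 d=10 new=(18,17) → add node 19 parent=11 cost=20
23. q=(38,48) nearest=17 d=19 new=(24,31) → blocked by [23,28]×[31,35], reject
24. q=(21,7) nearest=9 d=9 new=(14,13) → add node 20 parent=9 cost=16
25. q=(25,35) nearest=17 d=6 new=(24,31) → blocked by [23,28]×[31,35], reject
26. q=(17,0) nearest=7 d=7 new=(12,5) → add node 21 parent=7 cost=14

Node count: 22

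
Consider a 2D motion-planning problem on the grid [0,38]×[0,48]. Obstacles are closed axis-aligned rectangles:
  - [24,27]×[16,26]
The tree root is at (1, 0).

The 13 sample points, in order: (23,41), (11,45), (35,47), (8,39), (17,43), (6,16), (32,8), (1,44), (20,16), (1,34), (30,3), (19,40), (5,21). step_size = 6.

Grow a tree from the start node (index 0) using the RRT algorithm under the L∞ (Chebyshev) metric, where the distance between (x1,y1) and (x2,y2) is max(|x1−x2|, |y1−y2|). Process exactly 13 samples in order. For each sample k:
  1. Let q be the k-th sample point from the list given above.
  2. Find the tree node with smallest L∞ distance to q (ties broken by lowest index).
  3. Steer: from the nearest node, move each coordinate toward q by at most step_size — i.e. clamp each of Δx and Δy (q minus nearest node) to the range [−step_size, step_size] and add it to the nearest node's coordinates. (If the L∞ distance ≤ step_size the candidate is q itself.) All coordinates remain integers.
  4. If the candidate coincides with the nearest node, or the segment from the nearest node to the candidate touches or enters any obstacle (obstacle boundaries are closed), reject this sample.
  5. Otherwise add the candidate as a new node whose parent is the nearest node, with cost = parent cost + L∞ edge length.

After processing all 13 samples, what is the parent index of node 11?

Parent of node 11: 7

1. q=(23,41) nearest=0 d=41 new=(7,6) → add node 1 parent=0 cost=6
2. q=(11,45) nearest=1 d=39 new=(11,12) → add node 2 parent=1 cost=12
3. q=(35,47) nearest=2 d=35 new=(17,18) → add node 3 parent=2 cost=18
4. q=(8,39) nearest=3 d=21 new=(11,24) → add node 4 parent=3 cost=24
5. q=(17,43) nearest=4 d=19 new=(17,30) → add node 5 parent=4 cost=30
6. q=(6,16) nearest=2 d=5 new=(6,16) → add node 6 parent=2 cost=17
7. q=(32,8) nearest=3 d=15 new=(23,12) → add node 7 parent=3 cost=24
8. q=(1,44) nearest=5 d=16 new=(11,36) → add node 8 parent=5 cost=36
9. q=(20,16) nearest=3 d=3 new=(20,16) → add node 9 parent=3 cost=21
10. q=(1,34) nearest=4 d=10 new=(5,30) → add node 10 parent=4 cost=30
11. q=(30,3) nearest=7 d=9 new=(29,6) → add node 11 parent=7 cost=30
12. q=(19,40) nearest=8 d=8 new=(17,40) → add node 12 parent=8 cost=42
13. q=(5,21) nearest=6 d=5 new=(5,21) → add node 13 parent=6 cost=22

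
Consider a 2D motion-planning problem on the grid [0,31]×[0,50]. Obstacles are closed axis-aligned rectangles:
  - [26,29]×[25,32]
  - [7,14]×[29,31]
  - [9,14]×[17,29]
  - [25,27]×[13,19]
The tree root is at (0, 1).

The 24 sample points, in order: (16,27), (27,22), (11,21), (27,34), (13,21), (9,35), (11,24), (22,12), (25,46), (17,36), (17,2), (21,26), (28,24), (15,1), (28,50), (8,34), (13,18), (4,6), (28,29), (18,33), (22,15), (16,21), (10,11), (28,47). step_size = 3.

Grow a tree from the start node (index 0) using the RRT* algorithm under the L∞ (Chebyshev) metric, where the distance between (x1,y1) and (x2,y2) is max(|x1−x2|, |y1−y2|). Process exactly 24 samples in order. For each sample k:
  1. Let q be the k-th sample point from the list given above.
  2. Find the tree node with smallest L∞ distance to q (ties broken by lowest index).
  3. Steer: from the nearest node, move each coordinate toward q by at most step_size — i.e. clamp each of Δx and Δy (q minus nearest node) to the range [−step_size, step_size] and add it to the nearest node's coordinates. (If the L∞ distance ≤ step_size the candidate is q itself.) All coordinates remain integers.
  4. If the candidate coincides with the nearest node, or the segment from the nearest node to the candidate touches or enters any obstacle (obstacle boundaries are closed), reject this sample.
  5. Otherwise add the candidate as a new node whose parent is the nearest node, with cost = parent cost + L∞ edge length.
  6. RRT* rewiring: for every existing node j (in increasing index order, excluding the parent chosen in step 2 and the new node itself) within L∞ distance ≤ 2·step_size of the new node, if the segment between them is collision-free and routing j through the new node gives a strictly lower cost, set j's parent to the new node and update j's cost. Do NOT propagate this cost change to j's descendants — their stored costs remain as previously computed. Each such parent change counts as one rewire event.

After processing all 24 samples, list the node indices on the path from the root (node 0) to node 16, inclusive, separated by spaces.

Path: 0 1 2 3 15 6 8 11 12 16

1. q=(16,27) nearest=0 d=26 new=(3,4) → add node 1 parent=0 cost=3
2. q=(27,22) nearest=1 d=24 new=(6,7) → add node 2 parent=1 cost=6
3. q=(11,21) nearest=2 d=14 new=(9,10) → add node 3 parent=2 cost=9
4. q=(27,34) nearest=3 d=24 new=(12,13) → add node 4 parent=3 cost=12
5. q=(13,21) nearest=4 d=8 new=(13,16) → add node 5 parent=4 cost=15
6. q=(9,35) nearest=5 d=19 new=(10,19) → blocked by [9,14]×[17,29], reject
7. q=(11,24) nearest=5 d=8 new=(11,19) → blocked by [9,14]×[17,29], reject
8. q=(22,12) nearest=5 d=9 new=(16,13) → add node 6 parent=5 cost=18
9. q=(25,46) nearest=5 d=30 new=(16,19) → blocked by [9,14]×[17,29], reject
10. q=(17,36) nearest=5 d=20 new=(16,19) → blocked by [9,14]×[17,29], reject
11. q=(17,2) nearest=3 d=8 new=(12,7) → add node 7 parent=3 cost=12
12. q=(21,26) nearest=5 d=10 new=(16,19) → blocked by [9,14]×[17,29], reject
13. q=(28,24) nearest=6 d=12 new=(19,16) → add node 8 parent=6 cost=21
14. q=(15,1) nearest=7 d=6 new=(15,4) → add node 9 parent=7 cost=15
15. q=(28,50) nearest=5 d=34 new=(16,19) → blocked by [9,14]×[17,29], reject
16. q=(8,34) nearest=5 d=18 new=(10,19) → blocked by [9,14]×[17,29], reject
17. q=(13,18) nearest=5 d=2 new=(13,18) → blocked by [9,14]×[17,29], reject
18. q=(4,6) nearest=1 d=2 new=(4,6) → add node 10 parent=1 cost=5
19. q=(28,29) nearest=8 d=13 new=(22,19) → add node 11 parent=8 cost=24
20. q=(18,33) nearest=11 d=14 new=(19,22) → add node 12 parent=11 cost=27
21. q=(22,15) nearest=8 d=3 new=(22,15) → add node 13 parent=8 cost=24
22. q=(16,21) nearest=12 d=3 new=(16,21) → add node 14 parent=12 cost=30
23. q=(10,11) nearest=3 d=1 new=(10,11) → add node 15 parent=3 cost=10; rewire 6→15 (16<18)
24. q=(28,47) nearest=12 d=25 new=(22,25) → add node 16 parent=12 cost=30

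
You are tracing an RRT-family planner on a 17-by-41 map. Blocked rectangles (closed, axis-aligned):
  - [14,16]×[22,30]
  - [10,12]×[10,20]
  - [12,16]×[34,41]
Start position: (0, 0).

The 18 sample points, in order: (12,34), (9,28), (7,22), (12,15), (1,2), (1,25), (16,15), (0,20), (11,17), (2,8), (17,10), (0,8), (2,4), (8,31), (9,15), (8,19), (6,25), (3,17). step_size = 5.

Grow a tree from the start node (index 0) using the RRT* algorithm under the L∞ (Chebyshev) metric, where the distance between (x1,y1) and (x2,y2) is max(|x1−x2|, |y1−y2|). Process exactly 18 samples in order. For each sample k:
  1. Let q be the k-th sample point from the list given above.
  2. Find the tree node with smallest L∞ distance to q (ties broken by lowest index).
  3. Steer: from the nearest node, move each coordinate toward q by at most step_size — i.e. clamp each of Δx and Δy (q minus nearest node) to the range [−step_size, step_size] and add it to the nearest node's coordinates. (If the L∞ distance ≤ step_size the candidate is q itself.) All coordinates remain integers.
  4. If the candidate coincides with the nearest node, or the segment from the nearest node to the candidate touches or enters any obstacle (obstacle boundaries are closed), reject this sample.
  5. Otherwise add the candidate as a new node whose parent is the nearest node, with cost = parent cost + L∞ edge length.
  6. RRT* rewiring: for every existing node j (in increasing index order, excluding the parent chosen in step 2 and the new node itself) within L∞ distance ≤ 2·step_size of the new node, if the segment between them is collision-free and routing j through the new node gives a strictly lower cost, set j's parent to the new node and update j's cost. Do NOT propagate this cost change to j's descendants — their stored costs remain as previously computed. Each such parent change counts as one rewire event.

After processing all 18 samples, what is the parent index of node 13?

Parent of node 13: 10

1. q=(12,34) nearest=0 d=34 new=(5,5) → add node 1 parent=0 cost=5
2. q=(9,28) nearest=1 d=23 new=(9,10) → add node 2 parent=1 cost=10
3. q=(7,22) nearest=2 d=12 new=(7,15) → add node 3 parent=2 cost=15
4. q=(12,15) nearest=2 d=5 new=(12,15) → blocked by [10,12]×[10,20], reject
5. q=(1,2) nearest=0 d=2 new=(1,2) → add node 4 parent=0 cost=2
6. q=(1,25) nearest=3 d=10 new=(2,20) → add node 5 parent=3 cost=20
7. q=(16,15) nearest=2 d=7 new=(14,15) → blocked by [10,12]×[10,20], reject
8. q=(0,20) nearest=5 d=2 new=(0,20) → add node 6 parent=5 cost=22
9. q=(11,17) nearest=3 d=4 new=(11,17) → blocked by [10,12]×[10,20], reject
10. q=(2,8) nearest=1 d=3 new=(2,8) → add node 7 parent=1 cost=8
11. q=(17,10) nearest=2 d=8 new=(14,10) → blocked by [10,12]×[10,20], reject
12. q=(0,8) nearest=7 d=2 new=(0,8) → add node 8 parent=7 cost=10
13. q=(2,4) nearest=4 d=2 new=(2,4) → add node 9 parent=4 cost=4; rewire 8→9 (8<10)
14. q=(8,31) nearest=5 d=11 new=(7,25) → add node 10 parent=5 cost=25
15. q=(9,15) nearest=3 d=2 new=(9,15) → add node 11 parent=3 cost=17
16. q=(8,19) nearest=3 d=4 new=(8,19) → add node 12 parent=3 cost=19
17. q=(6,25) nearest=10 d=1 new=(6,25) → add node 13 parent=10 cost=26
18. q=(3,17) nearest=5 d=3 new=(3,17) → add node 14 parent=5 cost=23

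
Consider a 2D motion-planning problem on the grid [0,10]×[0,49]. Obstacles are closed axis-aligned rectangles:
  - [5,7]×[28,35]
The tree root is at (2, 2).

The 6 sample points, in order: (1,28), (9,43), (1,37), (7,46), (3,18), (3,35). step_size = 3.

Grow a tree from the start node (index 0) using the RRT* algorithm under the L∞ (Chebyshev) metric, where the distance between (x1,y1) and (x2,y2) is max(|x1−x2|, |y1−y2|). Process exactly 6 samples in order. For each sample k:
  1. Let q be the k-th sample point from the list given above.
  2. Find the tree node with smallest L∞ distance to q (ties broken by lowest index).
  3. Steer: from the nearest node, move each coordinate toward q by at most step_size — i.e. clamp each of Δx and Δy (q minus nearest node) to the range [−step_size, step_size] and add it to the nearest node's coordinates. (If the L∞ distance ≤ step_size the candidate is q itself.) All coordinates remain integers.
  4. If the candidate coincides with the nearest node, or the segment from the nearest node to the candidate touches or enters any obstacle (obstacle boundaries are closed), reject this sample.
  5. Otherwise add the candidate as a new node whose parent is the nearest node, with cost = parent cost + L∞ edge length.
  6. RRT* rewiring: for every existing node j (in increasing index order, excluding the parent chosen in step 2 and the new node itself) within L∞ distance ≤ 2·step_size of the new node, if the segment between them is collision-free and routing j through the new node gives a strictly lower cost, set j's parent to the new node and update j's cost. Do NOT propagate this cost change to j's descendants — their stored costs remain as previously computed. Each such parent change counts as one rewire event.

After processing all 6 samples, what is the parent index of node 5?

1. q=(1,28) nearest=0 d=26 new=(1,5) → add node 1 parent=0 cost=3
2. q=(9,43) nearest=1 d=38 new=(4,8) → add node 2 parent=1 cost=6
3. q=(1,37) nearest=2 d=29 new=(1,11) → add node 3 parent=2 cost=9
4. q=(7,46) nearest=3 d=35 new=(4,14) → add node 4 parent=3 cost=12
5. q=(3,18) nearest=4 d=4 new=(3,17) → add node 5 parent=4 cost=15
6. q=(3,35) nearest=5 d=18 new=(3,20) → add node 6 parent=5 cost=18

Parent of node 5: 4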